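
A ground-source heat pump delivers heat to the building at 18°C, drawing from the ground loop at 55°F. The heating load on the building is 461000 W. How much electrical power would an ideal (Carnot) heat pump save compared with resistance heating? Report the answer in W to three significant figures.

453000 W

In absolute terms T_C = 285.93 K and T_H = 291.15 K, so ΔT = 5.222 K.
COP_Carnot = T_H/ΔT = 291.15/5.222 = 55.75.
Resistance heating needs Ẇ_res = Q̇_H = 461000 W; the reversible heat pump needs only Ẇ_hp = Q̇_H/COP = 8269 W.
Saving = 461000 − 8269 = 452700 W.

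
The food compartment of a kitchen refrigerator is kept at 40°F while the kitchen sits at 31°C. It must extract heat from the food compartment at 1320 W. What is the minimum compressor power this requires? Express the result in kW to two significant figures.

In absolute terms T_C = 277.59 K and T_H = 304.15 K, so ΔT = 26.56 K.
COP_Carnot = T_C/ΔT = 277.59/26.56 = 10.45.
Ẇ_min = Q̇/COP_Carnot = 1320/10.45 = 126.3 W = 0.1263 kW.

0.13 kW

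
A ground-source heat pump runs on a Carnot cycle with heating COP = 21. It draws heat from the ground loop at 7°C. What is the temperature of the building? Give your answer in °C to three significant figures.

COP_HP = T_H/(T_H − T_C) rearranges to T_H = COP·T_C/(COP − 1).
With T_C = 280.15 K, T_H = 21 × 280.15/20.00 = 294.16 K.
Converting, 294.16 K = 21.01°C.

21.0 °C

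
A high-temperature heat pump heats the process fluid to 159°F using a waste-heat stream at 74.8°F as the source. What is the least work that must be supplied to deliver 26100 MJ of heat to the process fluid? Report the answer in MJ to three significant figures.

3550 MJ

In absolute terms T_C = 296.93 K and T_H = 343.71 K, so ΔT = 46.78 K.
The reversible limit is COP_HP = T_H/ΔT = 7.348, so W_min = Q_H/COP = Q_H·ΔT/T_H.
W_min = 26100 × 46.78/343.71 = 3552 MJ.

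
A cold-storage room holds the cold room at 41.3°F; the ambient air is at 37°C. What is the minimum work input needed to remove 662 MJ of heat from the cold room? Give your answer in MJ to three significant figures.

75.7 MJ

In absolute terms T_C = 278.32 K and T_H = 310.15 K, so ΔT = 31.83 K.
The reversible limit is COP_R = T_C/ΔT = 8.743, so W_min = Q_C/COP = Q_C·ΔT/T_C.
W_min = 662.0 × 31.83/278.32 = 75.72 MJ.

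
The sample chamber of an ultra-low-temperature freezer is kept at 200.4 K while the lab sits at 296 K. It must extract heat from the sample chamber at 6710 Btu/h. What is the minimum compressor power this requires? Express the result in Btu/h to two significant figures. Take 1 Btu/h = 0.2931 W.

3200 Btu/h

The reservoir spacing is ΔT = 296 − 200.4 = 95.60 K.
COP_Carnot = T_C/ΔT = 200.40/95.60 = 2.096.
Ẇ_min = Q̇/COP_Carnot = 6710/2.096 = 3201 Btu/h.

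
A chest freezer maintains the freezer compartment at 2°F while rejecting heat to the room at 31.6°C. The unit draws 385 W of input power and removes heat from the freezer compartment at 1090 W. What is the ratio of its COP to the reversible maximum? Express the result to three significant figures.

COP_actual = Q̇_C/Ẇ = 1090/385.0 = 2.831.
In absolute terms T_C = 256.48 K and T_H = 304.75 K, so ΔT = 48.27 K.
COP_Carnot = T_C/ΔT = 256.48/48.27 = 5.314.
η_II = COP_actual/COP_Carnot = 2.831/5.314 = 0.5328.

0.533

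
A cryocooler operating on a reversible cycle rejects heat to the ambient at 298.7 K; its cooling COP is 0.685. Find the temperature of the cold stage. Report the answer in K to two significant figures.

120 K

For a Carnot refrigerator COP_R = T_C/(T_H − T_C), so T_C = COP·T_H/(1 + COP).
With T_H = 298.70 K, T_C = 0.685 × 298.70/1.685 = 121.43 K.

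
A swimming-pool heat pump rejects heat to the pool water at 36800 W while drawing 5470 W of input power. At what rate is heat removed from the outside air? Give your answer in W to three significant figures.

31300 W

For a cyclic device the first law requires Q̇_H = Q̇_C + Ẇ.
Q̇_C = Q̇_H − Ẇ = 31330 W.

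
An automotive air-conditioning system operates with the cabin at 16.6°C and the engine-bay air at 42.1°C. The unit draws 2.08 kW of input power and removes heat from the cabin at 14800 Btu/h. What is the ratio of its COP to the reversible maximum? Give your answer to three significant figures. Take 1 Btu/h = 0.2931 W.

Converting, Q̇_C = 14800 Btu/h = 4.338 kW, so COP_actual = Q̇_C/Ẇ = 4.338/2.080 = 2.086.
In absolute terms T_C = 289.75 K and T_H = 315.25 K, so ΔT = 25.50 K.
COP_Carnot = T_C/ΔT = 289.75/25.50 = 11.36.
η_II = COP_actual/COP_Carnot = 2.086/11.36 = 0.1835.

0.184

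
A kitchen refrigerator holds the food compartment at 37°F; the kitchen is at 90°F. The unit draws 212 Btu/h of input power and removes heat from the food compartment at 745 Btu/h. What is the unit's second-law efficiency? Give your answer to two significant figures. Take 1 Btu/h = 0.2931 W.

0.37

COP_actual = Q̇_C/Ẇ = 745.0/212.0 = 3.514.
In absolute terms T_C = 275.93 K and T_H = 305.37 K, so ΔT = 29.44 K.
COP_Carnot = T_C/ΔT = 275.93/29.44 = 9.371.
η_II = COP_actual/COP_Carnot = 3.514/9.371 = 0.3750.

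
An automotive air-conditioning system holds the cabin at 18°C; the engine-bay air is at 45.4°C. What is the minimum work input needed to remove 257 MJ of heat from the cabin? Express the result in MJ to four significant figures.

24.19 MJ

In absolute terms T_C = 291.15 K and T_H = 318.55 K, so ΔT = 27.40 K.
The reversible limit is COP_R = T_C/ΔT = 10.63, so W_min = Q_C/COP = Q_C·ΔT/T_C.
W_min = 257.0 × 27.40/291.15 = 24.19 MJ.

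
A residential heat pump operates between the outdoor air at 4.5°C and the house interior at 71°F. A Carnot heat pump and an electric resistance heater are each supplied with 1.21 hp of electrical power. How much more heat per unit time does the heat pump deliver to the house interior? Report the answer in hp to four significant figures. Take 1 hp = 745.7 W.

19.57 hp

In absolute terms T_C = 277.65 K and T_H = 294.82 K, so ΔT = 17.17 K.
COP_Carnot = T_H/ΔT = 294.82/17.17 = 17.17.
The heat pump delivers Q̇_H = COP × Ẇ = 20.78 hp; the resistance heater delivers Ẇ = 1.210 hp.
Extra = (COP − 1)·Ẇ = 19.57 hp.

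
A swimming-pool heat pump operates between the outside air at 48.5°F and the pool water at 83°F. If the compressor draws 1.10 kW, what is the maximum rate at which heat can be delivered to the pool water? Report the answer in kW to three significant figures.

17.3 kW

In absolute terms T_C = 282.32 K and T_H = 301.48 K, so ΔT = 19.17 K.
COP_Carnot = T_H/ΔT = 301.48/19.17 = 15.73.
Q̇_max = COP_Carnot × Ẇ = 15.73 × 1.100 kW = 17.30 kW.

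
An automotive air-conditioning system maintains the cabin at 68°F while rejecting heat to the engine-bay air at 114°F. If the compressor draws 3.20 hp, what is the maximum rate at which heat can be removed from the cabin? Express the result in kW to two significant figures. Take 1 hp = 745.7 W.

In absolute terms T_C = 293.15 K and T_H = 318.71 K, so ΔT = 25.56 K.
COP_Carnot = T_C/ΔT = 293.15/25.56 = 11.47.
Q̇_max = COP_Carnot × Ẇ = 11.47 × 3.200 hp = 36.71 hp = 27.37 kW.

27 kW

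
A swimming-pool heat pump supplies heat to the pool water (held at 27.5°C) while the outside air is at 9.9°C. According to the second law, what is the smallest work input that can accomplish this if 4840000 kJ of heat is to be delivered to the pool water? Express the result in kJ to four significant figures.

In absolute terms T_C = 283.05 K and T_H = 300.65 K, so ΔT = 17.60 K.
The reversible limit is COP_HP = T_H/ΔT = 17.08, so W_min = Q_H/COP = Q_H·ΔT/T_H.
W_min = 4840000 × 17.60/300.65 = 283300 kJ.

283300 kJ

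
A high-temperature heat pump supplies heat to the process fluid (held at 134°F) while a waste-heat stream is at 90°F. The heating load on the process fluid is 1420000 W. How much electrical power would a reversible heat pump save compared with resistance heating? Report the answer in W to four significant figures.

In absolute terms T_C = 305.37 K and T_H = 329.82 K, so ΔT = 24.44 K.
COP_Carnot = T_H/ΔT = 329.82/24.44 = 13.49.
Resistance heating needs Ẇ_res = Q̇_H = 1420000 W; the reversible heat pump needs only Ẇ_hp = Q̇_H/COP = 105200 W.
Saving = 1420000 − 105200 = 1315000 W.

1315000 W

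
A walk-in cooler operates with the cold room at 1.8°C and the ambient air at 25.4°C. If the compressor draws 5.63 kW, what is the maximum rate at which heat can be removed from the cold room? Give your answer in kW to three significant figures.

65.6 kW

In absolute terms T_C = 274.95 K and T_H = 298.55 K, so ΔT = 23.60 K.
COP_Carnot = T_C/ΔT = 274.95/23.60 = 11.65.
Q̇_max = COP_Carnot × Ẇ = 11.65 × 5.630 kW = 65.59 kW.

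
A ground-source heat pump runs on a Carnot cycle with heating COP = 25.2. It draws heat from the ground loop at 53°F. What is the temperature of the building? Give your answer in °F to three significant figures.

74.2 °F

COP_HP = T_H/(T_H − T_C) rearranges to T_H = COP·T_C/(COP − 1).
With T_C = 284.82 K, T_H = 25.2 × 284.82/24.20 = 296.59 K.
Converting, 296.59 K = 74.18°F.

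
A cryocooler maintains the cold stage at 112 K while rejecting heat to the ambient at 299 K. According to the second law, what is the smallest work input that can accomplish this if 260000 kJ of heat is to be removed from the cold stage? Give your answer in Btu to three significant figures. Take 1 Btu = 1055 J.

411000 Btu

The reservoir spacing is ΔT = 299 − 112 = 187.0 K.
The reversible limit is COP_R = T_C/ΔT = 0.5989, so W_min = Q_C/COP = Q_C·ΔT/T_C.
W_min = 260000 × 187.0/112.00 = 434100 kJ = 411500 Btu.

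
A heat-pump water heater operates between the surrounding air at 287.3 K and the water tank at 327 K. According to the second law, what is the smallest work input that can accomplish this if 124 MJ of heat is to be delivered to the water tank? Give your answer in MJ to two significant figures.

15 MJ

The reservoir spacing is ΔT = 327 − 287.3 = 39.70 K.
The reversible limit is COP_HP = T_H/ΔT = 8.237, so W_min = Q_H/COP = Q_H·ΔT/T_H.
W_min = 124.0 × 39.70/327.00 = 15.05 MJ.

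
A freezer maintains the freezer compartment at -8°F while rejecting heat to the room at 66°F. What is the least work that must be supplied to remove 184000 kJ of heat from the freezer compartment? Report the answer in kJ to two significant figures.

In absolute terms T_C = 250.93 K and T_H = 292.04 K, so ΔT = 41.11 K.
The reversible limit is COP_R = T_C/ΔT = 6.104, so W_min = Q_C/COP = Q_C·ΔT/T_C.
W_min = 184000 × 41.11/250.93 = 30150 kJ.

30000 kJ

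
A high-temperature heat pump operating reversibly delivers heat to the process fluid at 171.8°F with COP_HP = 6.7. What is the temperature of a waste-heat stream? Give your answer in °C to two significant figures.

COP_HP = T_H/(T_H − T_C) gives T_H − T_C = T_H/COP.
With T_H = 350.82 K, T_C = 350.82 × (1 − 1/6.7) = 298.46 K.
Converting, 298.46 K = 25.31°C.

25 °C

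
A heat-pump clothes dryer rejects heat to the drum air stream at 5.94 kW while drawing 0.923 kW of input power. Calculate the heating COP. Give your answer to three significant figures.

The first law gives Q̇_H = Q̇_C + Ẇ, so the three rates are Q̇_C = 5.017, Q̇_H = 5.940, Ẇ = 0.9230 kW.
COP_HP = Q̇_H/Ẇ = 5.940/0.9230 = 6.436.

6.44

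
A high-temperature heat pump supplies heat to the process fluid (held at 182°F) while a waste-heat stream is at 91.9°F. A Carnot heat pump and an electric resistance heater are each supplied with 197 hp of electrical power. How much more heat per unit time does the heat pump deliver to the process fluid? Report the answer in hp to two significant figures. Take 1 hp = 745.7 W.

In absolute terms T_C = 306.43 K and T_H = 356.48 K, so ΔT = 50.06 K.
COP_Carnot = T_H/ΔT = 356.48/50.06 = 7.122.
The heat pump delivers Q̇_H = COP × Ẇ = 1403 hp; the resistance heater delivers Ẇ = 197.0 hp.
Extra = (COP − 1)·Ẇ = 1206 hp.

1200 hp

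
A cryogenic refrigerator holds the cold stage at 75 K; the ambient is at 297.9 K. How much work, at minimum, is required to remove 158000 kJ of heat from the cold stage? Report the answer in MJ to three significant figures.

The reservoir spacing is ΔT = 297.9 − 75 = 222.9 K.
The reversible limit is COP_R = T_C/ΔT = 0.3365, so W_min = Q_C/COP = Q_C·ΔT/T_C.
W_min = 158000 × 222.9/75.00 = 469600 kJ = 469.6 MJ.

470 MJ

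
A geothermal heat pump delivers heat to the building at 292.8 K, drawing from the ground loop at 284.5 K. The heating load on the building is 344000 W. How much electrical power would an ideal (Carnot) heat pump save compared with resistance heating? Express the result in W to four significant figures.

The reservoir spacing is ΔT = 292.8 − 284.5 = 8.300 K.
COP_Carnot = T_H/ΔT = 292.80/8.300 = 35.28.
Resistance heating needs Ẇ_res = Q̇_H = 344000 W; the reversible heat pump needs only Ẇ_hp = Q̇_H/COP = 9751 W.
Saving = 344000 − 9751 = 334200 W.

334200 W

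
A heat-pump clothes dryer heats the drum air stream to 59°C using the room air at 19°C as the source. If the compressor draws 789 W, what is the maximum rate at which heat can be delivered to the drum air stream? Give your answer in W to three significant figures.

In absolute terms T_C = 292.15 K and T_H = 332.15 K, so ΔT = 40.00 K.
COP_Carnot = T_H/ΔT = 332.15/40.00 = 8.304.
Q̇_max = COP_Carnot × Ẇ = 8.304 × 789.0 W = 6552 W.

6550 W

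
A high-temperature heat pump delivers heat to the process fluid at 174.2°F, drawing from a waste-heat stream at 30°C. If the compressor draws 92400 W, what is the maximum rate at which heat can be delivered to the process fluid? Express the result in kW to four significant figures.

In absolute terms T_C = 303.15 K and T_H = 352.15 K, so ΔT = 49.00 K.
COP_Carnot = T_H/ΔT = 352.15/49.00 = 7.187.
Q̇_max = COP_Carnot × Ẇ = 7.187 × 92400 W = 664100 W = 664.1 kW.

664.1 kW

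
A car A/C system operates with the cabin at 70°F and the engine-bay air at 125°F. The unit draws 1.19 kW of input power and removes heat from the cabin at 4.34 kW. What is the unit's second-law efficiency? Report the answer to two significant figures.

0.38

COP_actual = Q̇_C/Ẇ = 4.340/1.190 = 3.647.
In absolute terms T_C = 294.26 K and T_H = 324.82 K, so ΔT = 30.56 K.
COP_Carnot = T_C/ΔT = 294.26/30.56 = 9.630.
η_II = COP_actual/COP_Carnot = 3.647/9.630 = 0.3787.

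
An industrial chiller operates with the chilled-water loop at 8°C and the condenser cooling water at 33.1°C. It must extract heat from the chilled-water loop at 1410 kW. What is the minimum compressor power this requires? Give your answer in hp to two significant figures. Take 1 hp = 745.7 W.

170 hp

In absolute terms T_C = 281.15 K and T_H = 306.25 K, so ΔT = 25.10 K.
COP_Carnot = T_C/ΔT = 281.15/25.10 = 11.20.
Ẇ_min = Q̇/COP_Carnot = 1410/11.20 = 125.9 kW = 168.8 hp.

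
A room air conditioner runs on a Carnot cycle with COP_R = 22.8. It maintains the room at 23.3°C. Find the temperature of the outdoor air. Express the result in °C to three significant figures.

36.3 °C

COP_R = T_C/(T_H − T_C) gives T_H − T_C = T_C/COP.
With T_C = 296.45 K, T_H = 296.45 × (1 + 1/22.8) = 309.45 K.
Converting, 309.45 K = 36.30°C.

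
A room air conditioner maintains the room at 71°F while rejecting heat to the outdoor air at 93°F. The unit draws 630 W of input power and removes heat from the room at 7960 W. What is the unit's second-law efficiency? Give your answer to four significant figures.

0.5238

COP_actual = Q̇_C/Ẇ = 7960/630.0 = 12.63.
In absolute terms T_C = 294.82 K and T_H = 307.04 K, so ΔT = 12.22 K.
COP_Carnot = T_C/ΔT = 294.82/12.22 = 24.12.
η_II = COP_actual/COP_Carnot = 12.63/24.12 = 0.5238.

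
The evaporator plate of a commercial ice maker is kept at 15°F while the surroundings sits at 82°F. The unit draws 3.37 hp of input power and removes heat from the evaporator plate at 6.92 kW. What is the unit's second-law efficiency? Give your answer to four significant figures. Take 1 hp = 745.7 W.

0.3887

Converting, Q̇_C = 6.920 kW = 9.280 hp, so COP_actual = Q̇_C/Ẇ = 9.280/3.370 = 2.754.
In absolute terms T_C = 263.71 K and T_H = 300.93 K, so ΔT = 37.22 K.
COP_Carnot = T_C/ΔT = 263.71/37.22 = 7.085.
η_II = COP_actual/COP_Carnot = 2.754/7.085 = 0.3887.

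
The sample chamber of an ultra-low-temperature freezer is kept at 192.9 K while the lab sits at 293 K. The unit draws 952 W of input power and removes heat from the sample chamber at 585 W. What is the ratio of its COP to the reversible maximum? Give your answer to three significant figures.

COP_actual = Q̇_C/Ẇ = 585.0/952.0 = 0.6145.
The reservoir spacing is ΔT = 293 − 192.9 = 100.1 K.
COP_Carnot = T_C/ΔT = 192.90/100.1 = 1.927.
η_II = COP_actual/COP_Carnot = 0.6145/1.927 = 0.3189.

0.319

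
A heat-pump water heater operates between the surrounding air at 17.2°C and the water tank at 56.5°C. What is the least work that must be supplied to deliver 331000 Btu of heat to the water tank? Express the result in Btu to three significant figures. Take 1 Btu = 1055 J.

39500 Btu

In absolute terms T_C = 290.35 K and T_H = 329.65 K, so ΔT = 39.30 K.
The reversible limit is COP_HP = T_H/ΔT = 8.388, so W_min = Q_H/COP = Q_H·ΔT/T_H.
W_min = 331000 × 39.30/329.65 = 39460 Btu.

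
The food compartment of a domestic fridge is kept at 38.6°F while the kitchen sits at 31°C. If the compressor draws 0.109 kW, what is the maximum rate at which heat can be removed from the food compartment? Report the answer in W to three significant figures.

In absolute terms T_C = 276.82 K and T_H = 304.15 K, so ΔT = 27.33 K.
COP_Carnot = T_C/ΔT = 276.82/27.33 = 10.13.
Q̇_max = COP_Carnot × Ẇ = 10.13 × 0.1090 kW = 1.104 kW = 1104 W.

1100 W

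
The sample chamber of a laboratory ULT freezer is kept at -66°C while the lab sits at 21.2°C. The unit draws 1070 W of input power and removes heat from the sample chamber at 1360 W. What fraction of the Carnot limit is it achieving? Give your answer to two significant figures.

0.54

COP_actual = Q̇_C/Ẇ = 1360/1070 = 1.271.
In absolute terms T_C = 207.15 K and T_H = 294.35 K, so ΔT = 87.20 K.
COP_Carnot = T_C/ΔT = 207.15/87.20 = 2.376.
η_II = COP_actual/COP_Carnot = 1.271/2.376 = 0.5350.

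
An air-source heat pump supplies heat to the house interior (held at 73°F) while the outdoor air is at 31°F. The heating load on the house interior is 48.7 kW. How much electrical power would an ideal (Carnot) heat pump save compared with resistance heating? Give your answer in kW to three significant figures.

44.9 kW

In absolute terms T_C = 272.59 K and T_H = 295.93 K, so ΔT = 23.33 K.
COP_Carnot = T_H/ΔT = 295.93/23.33 = 12.68.
Resistance heating needs Ẇ_res = Q̇_H = 48.70 kW; the reversible heat pump needs only Ẇ_hp = Q̇_H/COP = 3.840 kW.
Saving = 48.70 − 3.840 = 44.86 kW.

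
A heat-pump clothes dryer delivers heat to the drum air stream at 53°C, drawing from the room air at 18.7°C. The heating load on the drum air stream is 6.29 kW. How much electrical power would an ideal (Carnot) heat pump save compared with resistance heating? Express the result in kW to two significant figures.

In absolute terms T_C = 291.85 K and T_H = 326.15 K, so ΔT = 34.30 K.
COP_Carnot = T_H/ΔT = 326.15/34.30 = 9.509.
Resistance heating needs Ẇ_res = Q̇_H = 6.290 kW; the reversible heat pump needs only Ẇ_hp = Q̇_H/COP = 0.6615 kW.
Saving = 6.290 − 0.6615 = 5.629 kW.

5.6 kW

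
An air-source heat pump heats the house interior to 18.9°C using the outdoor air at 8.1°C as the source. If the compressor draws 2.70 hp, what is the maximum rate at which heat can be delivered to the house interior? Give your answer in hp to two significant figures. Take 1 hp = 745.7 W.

In absolute terms T_C = 281.25 K and T_H = 292.05 K, so ΔT = 10.80 K.
COP_Carnot = T_H/ΔT = 292.05/10.80 = 27.04.
Q̇_max = COP_Carnot × Ẇ = 27.04 × 2.700 hp = 73.01 hp.

73 hp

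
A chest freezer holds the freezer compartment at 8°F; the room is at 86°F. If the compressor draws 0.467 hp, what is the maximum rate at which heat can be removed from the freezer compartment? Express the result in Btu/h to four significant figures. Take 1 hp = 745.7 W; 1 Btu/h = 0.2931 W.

In absolute terms T_C = 259.82 K and T_H = 303.15 K, so ΔT = 43.33 K.
COP_Carnot = T_C/ΔT = 259.82/43.33 = 5.996.
Q̇_max = COP_Carnot × Ẇ = 5.996 × 0.4670 hp = 2.800 hp = 7124 Btu/h.

7124 Btu/h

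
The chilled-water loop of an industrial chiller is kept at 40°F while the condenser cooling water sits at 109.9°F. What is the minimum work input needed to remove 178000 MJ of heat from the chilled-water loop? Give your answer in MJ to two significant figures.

25000 MJ

In absolute terms T_C = 277.59 K and T_H = 316.43 K, so ΔT = 38.83 K.
The reversible limit is COP_R = T_C/ΔT = 7.148, so W_min = Q_C/COP = Q_C·ΔT/T_C.
W_min = 178000 × 38.83/277.59 = 24900 MJ.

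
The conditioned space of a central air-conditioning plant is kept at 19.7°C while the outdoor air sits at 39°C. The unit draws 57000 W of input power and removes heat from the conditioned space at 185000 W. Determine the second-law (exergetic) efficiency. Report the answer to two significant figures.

COP_actual = Q̇_C/Ẇ = 185000/57000 = 3.246.
In absolute terms T_C = 292.85 K and T_H = 312.15 K, so ΔT = 19.30 K.
COP_Carnot = T_C/ΔT = 292.85/19.30 = 15.17.
η_II = COP_actual/COP_Carnot = 3.246/15.17 = 0.2139.

0.21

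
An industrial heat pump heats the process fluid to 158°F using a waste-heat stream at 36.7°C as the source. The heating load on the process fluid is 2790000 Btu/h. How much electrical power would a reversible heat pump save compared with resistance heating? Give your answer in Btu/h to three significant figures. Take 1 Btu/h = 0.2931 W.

In absolute terms T_C = 309.85 K and T_H = 343.15 K, so ΔT = 33.30 K.
COP_Carnot = T_H/ΔT = 343.15/33.30 = 10.30.
Resistance heating needs Ẇ_res = Q̇_H = 2790000 Btu/h; the reversible heat pump needs only Ẇ_hp = Q̇_H/COP = 270700 Btu/h.
Saving = 2790000 − 270700 = 2519000 Btu/h.

2520000 Btu/h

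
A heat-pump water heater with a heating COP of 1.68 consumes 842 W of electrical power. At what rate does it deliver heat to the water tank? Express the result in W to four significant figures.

1415 W

Q̇_H = COP_HP × Ẇ = 1.68 × 842.0 = 1415 W.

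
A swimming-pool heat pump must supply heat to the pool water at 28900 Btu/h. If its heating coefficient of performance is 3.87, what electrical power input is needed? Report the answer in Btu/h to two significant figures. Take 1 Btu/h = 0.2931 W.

Ẇ = Q̇_H/COP_HP = 28900/3.87 = 7468 Btu/h.

7500 Btu/h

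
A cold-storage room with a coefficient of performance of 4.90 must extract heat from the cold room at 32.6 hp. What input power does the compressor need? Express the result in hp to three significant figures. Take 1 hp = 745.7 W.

Ẇ = Q̇_C/COP = 32.60/4.90 = 6.653 hp.

6.65 hp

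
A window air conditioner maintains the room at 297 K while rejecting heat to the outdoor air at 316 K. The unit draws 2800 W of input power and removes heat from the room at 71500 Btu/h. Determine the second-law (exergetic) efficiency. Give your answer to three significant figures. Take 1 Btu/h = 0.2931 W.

Converting, Q̇_C = 71500 Btu/h = 20960 W, so COP_actual = Q̇_C/Ẇ = 20960/2800 = 7.485.
The reservoir spacing is ΔT = 316 − 297 = 19.00 K.
COP_Carnot = T_C/ΔT = 297.00/19.00 = 15.63.
η_II = COP_actual/COP_Carnot = 7.485/15.63 = 0.4788.

0.479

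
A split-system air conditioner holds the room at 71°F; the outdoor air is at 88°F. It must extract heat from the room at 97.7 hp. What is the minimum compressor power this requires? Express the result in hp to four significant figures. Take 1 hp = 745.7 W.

In absolute terms T_C = 294.82 K and T_H = 304.26 K, so ΔT = 9.444 K.
COP_Carnot = T_C/ΔT = 294.82/9.444 = 31.22.
Ẇ_min = Q̇/COP_Carnot = 97.70/31.22 = 3.130 hp.

3.130 hp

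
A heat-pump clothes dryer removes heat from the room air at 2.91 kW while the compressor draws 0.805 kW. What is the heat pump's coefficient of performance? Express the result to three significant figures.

4.61

The first law gives Q̇_H = Q̇_C + Ẇ, so the three rates are Q̇_C = 2.910, Q̇_H = 3.715, Ẇ = 0.8050 kW.
COP_HP = Q̇_H/Ẇ = 3.715/0.8050 = 4.615.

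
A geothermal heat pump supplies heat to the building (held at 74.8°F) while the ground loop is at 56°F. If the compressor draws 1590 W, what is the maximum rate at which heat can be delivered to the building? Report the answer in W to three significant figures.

In absolute terms T_C = 286.48 K and T_H = 296.93 K, so ΔT = 10.44 K.
COP_Carnot = T_H/ΔT = 296.93/10.44 = 28.43.
Q̇_max = COP_Carnot × Ẇ = 28.43 × 1590 W = 45200 W.

45200 W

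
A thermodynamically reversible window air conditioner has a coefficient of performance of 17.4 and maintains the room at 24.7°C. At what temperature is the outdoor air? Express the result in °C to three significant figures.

41.8 °C

COP_R = T_C/(T_H − T_C) gives T_H − T_C = T_C/COP.
With T_C = 297.85 K, T_H = 297.85 × (1 + 1/17.4) = 314.97 K.
Converting, 314.97 K = 41.82°C.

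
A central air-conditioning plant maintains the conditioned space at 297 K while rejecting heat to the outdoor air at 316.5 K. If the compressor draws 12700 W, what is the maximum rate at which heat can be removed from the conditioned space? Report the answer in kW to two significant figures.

190 kW

The reservoir spacing is ΔT = 316.5 − 297 = 19.50 K.
COP_Carnot = T_C/ΔT = 297.00/19.50 = 15.23.
Q̇_max = COP_Carnot × Ẇ = 15.23 × 12700 W = 193400 W = 193.4 kW.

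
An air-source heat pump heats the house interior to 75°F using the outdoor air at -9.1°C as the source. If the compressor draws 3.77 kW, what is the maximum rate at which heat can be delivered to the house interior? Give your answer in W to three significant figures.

33900 W

In absolute terms T_C = 264.05 K and T_H = 297.04 K, so ΔT = 32.99 K.
COP_Carnot = T_H/ΔT = 297.04/32.99 = 9.004.
Q̇_max = COP_Carnot × Ẇ = 9.004 × 3.770 kW = 33.95 kW = 33950 W.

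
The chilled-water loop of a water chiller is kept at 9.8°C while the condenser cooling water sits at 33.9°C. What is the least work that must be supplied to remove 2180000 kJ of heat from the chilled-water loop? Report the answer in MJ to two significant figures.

190 MJ

In absolute terms T_C = 282.95 K and T_H = 307.05 K, so ΔT = 24.10 K.
The reversible limit is COP_R = T_C/ΔT = 11.74, so W_min = Q_C/COP = Q_C·ΔT/T_C.
W_min = 2180000 × 24.10/282.95 = 185700 kJ = 185.7 MJ.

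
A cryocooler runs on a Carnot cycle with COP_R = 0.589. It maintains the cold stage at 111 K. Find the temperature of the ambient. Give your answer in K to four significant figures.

299.5 K

COP_R = T_C/(T_H − T_C) gives T_H − T_C = T_C/COP.
With T_C = 111.00 K, T_H = 111.00 × (1 + 1/0.589) = 299.46 K.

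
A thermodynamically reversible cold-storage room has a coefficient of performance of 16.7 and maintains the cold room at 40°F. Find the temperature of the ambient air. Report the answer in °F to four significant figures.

69.92 °F

COP_R = T_C/(T_H − T_C) gives T_H − T_C = T_C/COP.
With T_C = 277.59 K, T_H = 277.59 × (1 + 1/16.7) = 294.22 K.
Converting, 294.22 K = 69.92°F.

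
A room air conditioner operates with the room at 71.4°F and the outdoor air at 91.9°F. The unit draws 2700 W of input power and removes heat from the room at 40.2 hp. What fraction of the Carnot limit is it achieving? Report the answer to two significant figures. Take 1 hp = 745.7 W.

Converting, Q̇_C = 40.20 hp = 29980 W, so COP_actual = Q̇_C/Ẇ = 29980/2700 = 11.10.
In absolute terms T_C = 295.04 K and T_H = 306.43 K, so ΔT = 11.39 K.
COP_Carnot = T_C/ΔT = 295.04/11.39 = 25.91.
η_II = COP_actual/COP_Carnot = 11.10/25.91 = 0.4286.

0.43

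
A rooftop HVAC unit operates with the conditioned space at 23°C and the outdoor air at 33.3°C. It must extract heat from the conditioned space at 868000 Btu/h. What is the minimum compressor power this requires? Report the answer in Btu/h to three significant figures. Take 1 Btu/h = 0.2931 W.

In absolute terms T_C = 296.15 K and T_H = 306.45 K, so ΔT = 10.30 K.
COP_Carnot = T_C/ΔT = 296.15/10.30 = 28.75.
Ẇ_min = Q̇/COP_Carnot = 868000/28.75 = 30190 Btu/h.

30200 Btu/h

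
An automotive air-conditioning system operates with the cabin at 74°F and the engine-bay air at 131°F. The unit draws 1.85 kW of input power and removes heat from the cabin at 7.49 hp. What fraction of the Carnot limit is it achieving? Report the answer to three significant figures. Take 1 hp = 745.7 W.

Converting, Q̇_C = 7.490 hp = 5.585 kW, so COP_actual = Q̇_C/Ẇ = 5.585/1.850 = 3.019.
In absolute terms T_C = 296.48 K and T_H = 328.15 K, so ΔT = 31.67 K.
COP_Carnot = T_C/ΔT = 296.48/31.67 = 9.363.
η_II = COP_actual/COP_Carnot = 3.019/9.363 = 0.3225.

0.322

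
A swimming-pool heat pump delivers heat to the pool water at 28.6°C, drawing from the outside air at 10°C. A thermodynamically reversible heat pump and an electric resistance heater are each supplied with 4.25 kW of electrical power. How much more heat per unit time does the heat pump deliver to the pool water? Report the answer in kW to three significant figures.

64.7 kW

In absolute terms T_C = 283.15 K and T_H = 301.75 K, so ΔT = 18.60 K.
COP_Carnot = T_H/ΔT = 301.75/18.60 = 16.22.
The heat pump delivers Q̇_H = COP × Ẇ = 68.95 kW; the resistance heater delivers Ẇ = 4.250 kW.
Extra = (COP − 1)·Ẇ = 64.70 kW.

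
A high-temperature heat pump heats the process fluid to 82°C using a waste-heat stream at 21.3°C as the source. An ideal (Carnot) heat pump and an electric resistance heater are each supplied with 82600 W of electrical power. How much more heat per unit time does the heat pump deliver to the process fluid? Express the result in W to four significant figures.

In absolute terms T_C = 294.45 K and T_H = 355.15 K, so ΔT = 60.70 K.
COP_Carnot = T_H/ΔT = 355.15/60.70 = 5.851.
The heat pump delivers Q̇_H = COP × Ẇ = 483300 W; the resistance heater delivers Ẇ = 82600 W.
Extra = (COP − 1)·Ẇ = 400700 W.

400700 W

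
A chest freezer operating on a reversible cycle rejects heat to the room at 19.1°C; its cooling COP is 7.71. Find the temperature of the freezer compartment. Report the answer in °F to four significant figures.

For a Carnot refrigerator COP_R = T_C/(T_H − T_C), so T_C = COP·T_H/(1 + COP).
With T_H = 292.25 K, T_C = 7.71 × 292.25/8.710 = 258.70 K.
Converting, 258.70 K = 5.98°F.

5.984 °F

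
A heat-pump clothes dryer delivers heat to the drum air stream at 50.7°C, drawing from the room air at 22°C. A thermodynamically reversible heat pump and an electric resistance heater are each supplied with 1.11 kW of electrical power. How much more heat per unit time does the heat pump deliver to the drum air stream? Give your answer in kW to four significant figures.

11.42 kW

In absolute terms T_C = 295.15 K and T_H = 323.85 K, so ΔT = 28.70 K.
COP_Carnot = T_H/ΔT = 323.85/28.70 = 11.28.
The heat pump delivers Q̇_H = COP × Ẇ = 12.53 kW; the resistance heater delivers Ẇ = 1.110 kW.
Extra = (COP − 1)·Ẇ = 11.42 kW.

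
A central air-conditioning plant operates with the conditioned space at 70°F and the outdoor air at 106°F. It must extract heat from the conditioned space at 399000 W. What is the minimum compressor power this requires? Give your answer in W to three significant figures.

In absolute terms T_C = 294.26 K and T_H = 314.26 K, so ΔT = 20.00 K.
COP_Carnot = T_C/ΔT = 294.26/20.00 = 14.71.
Ẇ_min = Q̇/COP_Carnot = 399000/14.71 = 27120 W.

27100 W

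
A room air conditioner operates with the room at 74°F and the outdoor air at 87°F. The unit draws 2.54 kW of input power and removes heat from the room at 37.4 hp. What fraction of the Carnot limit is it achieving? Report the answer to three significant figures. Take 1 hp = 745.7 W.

0.267

Converting, Q̇_C = 37.40 hp = 27.89 kW, so COP_actual = Q̇_C/Ẇ = 27.89/2.540 = 10.98.
In absolute terms T_C = 296.48 K and T_H = 303.71 K, so ΔT = 7.222 K.
COP_Carnot = T_C/ΔT = 296.48/7.222 = 41.05.
η_II = COP_actual/COP_Carnot = 10.98/41.05 = 0.2675.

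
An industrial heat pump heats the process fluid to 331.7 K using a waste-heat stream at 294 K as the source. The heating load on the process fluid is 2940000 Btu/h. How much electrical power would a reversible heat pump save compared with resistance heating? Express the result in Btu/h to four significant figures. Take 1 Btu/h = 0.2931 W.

2606000 Btu/h

The reservoir spacing is ΔT = 331.7 − 294 = 37.70 K.
COP_Carnot = T_H/ΔT = 331.70/37.70 = 8.798.
Resistance heating needs Ẇ_res = Q̇_H = 2940000 Btu/h; the reversible heat pump needs only Ẇ_hp = Q̇_H/COP = 334200 Btu/h.
Saving = 2940000 − 334200 = 2606000 Btu/h.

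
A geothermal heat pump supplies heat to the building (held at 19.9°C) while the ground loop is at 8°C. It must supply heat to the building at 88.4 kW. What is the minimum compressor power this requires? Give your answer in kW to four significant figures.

In absolute terms T_C = 281.15 K and T_H = 293.05 K, so ΔT = 11.90 K.
COP_Carnot = T_H/ΔT = 293.05/11.90 = 24.63.
Ẇ_min = Q̇/COP_Carnot = 88.40/24.63 = 3.590 kW.

3.590 kW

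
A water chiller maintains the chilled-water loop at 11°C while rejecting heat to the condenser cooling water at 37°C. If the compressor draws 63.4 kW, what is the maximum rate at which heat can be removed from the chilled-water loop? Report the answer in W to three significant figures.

In absolute terms T_C = 284.15 K and T_H = 310.15 K, so ΔT = 26.00 K.
COP_Carnot = T_C/ΔT = 284.15/26.00 = 10.93.
Q̇_max = COP_Carnot × Ẇ = 10.93 × 63.40 kW = 692.9 kW = 692900 W.

693000 W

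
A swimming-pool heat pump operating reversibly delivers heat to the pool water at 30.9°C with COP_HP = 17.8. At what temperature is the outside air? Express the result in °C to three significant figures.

13.8 °C

COP_HP = T_H/(T_H − T_C) gives T_H − T_C = T_H/COP.
With T_H = 304.05 K, T_C = 304.05 × (1 − 1/17.8) = 286.97 K.
Converting, 286.97 K = 13.82°C.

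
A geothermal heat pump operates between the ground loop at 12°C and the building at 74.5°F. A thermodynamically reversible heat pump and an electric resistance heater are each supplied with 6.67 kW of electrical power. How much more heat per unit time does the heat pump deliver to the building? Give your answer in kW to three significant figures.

In absolute terms T_C = 285.15 K and T_H = 296.76 K, so ΔT = 11.61 K.
COP_Carnot = T_H/ΔT = 296.76/11.61 = 25.56.
The heat pump delivers Q̇_H = COP × Ẇ = 170.5 kW; the resistance heater delivers Ẇ = 6.670 kW.
Extra = (COP − 1)·Ẇ = 163.8 kW.

164 kW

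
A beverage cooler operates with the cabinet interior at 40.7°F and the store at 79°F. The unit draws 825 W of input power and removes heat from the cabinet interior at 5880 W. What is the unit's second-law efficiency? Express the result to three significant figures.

COP_actual = Q̇_C/Ẇ = 5880/825.0 = 7.127.
In absolute terms T_C = 277.98 K and T_H = 299.26 K, so ΔT = 21.28 K.
COP_Carnot = T_C/ΔT = 277.98/21.28 = 13.06.
η_II = COP_actual/COP_Carnot = 7.127/13.06 = 0.5455.

0.546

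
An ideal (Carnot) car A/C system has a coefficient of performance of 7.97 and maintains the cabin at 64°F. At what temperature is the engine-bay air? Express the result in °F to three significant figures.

130 °F

COP_R = T_C/(T_H − T_C) gives T_H − T_C = T_C/COP.
With T_C = 290.93 K, T_H = 290.93 × (1 + 1/7.97) = 327.43 K.
Converting, 327.43 K = 129.71°F.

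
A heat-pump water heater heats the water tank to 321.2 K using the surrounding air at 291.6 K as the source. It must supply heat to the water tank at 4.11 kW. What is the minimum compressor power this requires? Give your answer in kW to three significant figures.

0.379 kW

The reservoir spacing is ΔT = 321.2 − 291.6 = 29.60 K.
COP_Carnot = T_H/ΔT = 321.20/29.60 = 10.85.
Ẇ_min = Q̇/COP_Carnot = 4.110/10.85 = 0.3788 kW.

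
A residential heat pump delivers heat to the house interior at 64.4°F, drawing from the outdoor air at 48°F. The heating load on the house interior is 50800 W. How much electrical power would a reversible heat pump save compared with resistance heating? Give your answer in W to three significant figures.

In absolute terms T_C = 282.04 K and T_H = 291.15 K, so ΔT = 9.111 K.
COP_Carnot = T_H/ΔT = 291.15/9.111 = 31.96.
Resistance heating needs Ẇ_res = Q̇_H = 50800 W; the reversible heat pump needs only Ẇ_hp = Q̇_H/COP = 1590 W.
Saving = 50800 − 1590 = 49210 W.

49200 W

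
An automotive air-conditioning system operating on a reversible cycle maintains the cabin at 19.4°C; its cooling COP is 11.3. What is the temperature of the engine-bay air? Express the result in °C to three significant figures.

45.3 °C

COP_R = T_C/(T_H − T_C) gives T_H − T_C = T_C/COP.
With T_C = 292.55 K, T_H = 292.55 × (1 + 1/11.3) = 318.44 K.
Converting, 318.44 K = 45.29°C.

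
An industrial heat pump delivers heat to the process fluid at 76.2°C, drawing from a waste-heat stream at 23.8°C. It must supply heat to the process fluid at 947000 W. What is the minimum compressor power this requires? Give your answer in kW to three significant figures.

142 kW

In absolute terms T_C = 296.95 K and T_H = 349.35 K, so ΔT = 52.40 K.
COP_Carnot = T_H/ΔT = 349.35/52.40 = 6.667.
Ẇ_min = Q̇/COP_Carnot = 947000/6.667 = 142000 W = 142.0 kW.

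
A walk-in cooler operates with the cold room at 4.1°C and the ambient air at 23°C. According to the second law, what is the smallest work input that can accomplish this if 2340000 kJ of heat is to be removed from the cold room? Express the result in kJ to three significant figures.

160000 kJ

In absolute terms T_C = 277.25 K and T_H = 296.15 K, so ΔT = 18.90 K.
The reversible limit is COP_R = T_C/ΔT = 14.67, so W_min = Q_C/COP = Q_C·ΔT/T_C.
W_min = 2340000 × 18.90/277.25 = 159500 kJ.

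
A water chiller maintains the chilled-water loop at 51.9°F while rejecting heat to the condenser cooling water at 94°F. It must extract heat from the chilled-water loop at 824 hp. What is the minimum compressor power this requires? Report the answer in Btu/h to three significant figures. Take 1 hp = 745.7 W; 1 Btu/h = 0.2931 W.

In absolute terms T_C = 284.21 K and T_H = 307.59 K, so ΔT = 23.39 K.
COP_Carnot = T_C/ΔT = 284.21/23.39 = 12.15.
Ẇ_min = Q̇/COP_Carnot = 824.0/12.15 = 67.81 hp = 172500 Btu/h.

173000 Btu/h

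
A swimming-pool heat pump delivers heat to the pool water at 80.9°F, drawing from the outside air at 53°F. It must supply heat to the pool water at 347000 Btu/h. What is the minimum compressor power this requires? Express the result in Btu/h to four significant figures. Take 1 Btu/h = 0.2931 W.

In absolute terms T_C = 284.82 K and T_H = 300.32 K, so ΔT = 15.50 K.
COP_Carnot = T_H/ΔT = 300.32/15.50 = 19.38.
Ẇ_min = Q̇/COP_Carnot = 347000/19.38 = 17910 Btu/h.

17910 Btu/h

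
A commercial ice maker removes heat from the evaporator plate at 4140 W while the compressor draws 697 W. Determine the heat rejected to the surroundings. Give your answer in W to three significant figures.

4840 W

For a cyclic device the first law requires Q̇_H = Q̇_C + Ẇ.
Q̇_H = Q̇_C + Ẇ = 4837 W.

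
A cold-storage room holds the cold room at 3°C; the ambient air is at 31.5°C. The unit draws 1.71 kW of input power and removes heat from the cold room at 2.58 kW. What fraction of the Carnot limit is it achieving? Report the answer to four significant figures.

0.1557

COP_actual = Q̇_C/Ẇ = 2.580/1.710 = 1.509.
In absolute terms T_C = 276.15 K and T_H = 304.65 K, so ΔT = 28.50 K.
COP_Carnot = T_C/ΔT = 276.15/28.50 = 9.689.
η_II = COP_actual/COP_Carnot = 1.509/9.689 = 0.1557.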